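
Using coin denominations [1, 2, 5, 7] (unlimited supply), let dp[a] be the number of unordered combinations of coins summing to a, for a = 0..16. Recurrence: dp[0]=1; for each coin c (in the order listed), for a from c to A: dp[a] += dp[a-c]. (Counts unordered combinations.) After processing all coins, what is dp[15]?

after  coin     0     1     2     3     4     5     6     7     8     9    10    11    12    13    14    15    16
          1     1     1     1     1     1     1     1     1     1     1     1     1     1     1     1     1     1
          2     1     1     2     2     3     3     4     4     5     5     6     6     7     7     8     8     9
          5     1     1     2     2     3     4     5     6     7     8    10    11    13    14    16    18    20
          7     1     1     2     2     3     4     5     7     8    10    12    14    17    19    23    26    30

26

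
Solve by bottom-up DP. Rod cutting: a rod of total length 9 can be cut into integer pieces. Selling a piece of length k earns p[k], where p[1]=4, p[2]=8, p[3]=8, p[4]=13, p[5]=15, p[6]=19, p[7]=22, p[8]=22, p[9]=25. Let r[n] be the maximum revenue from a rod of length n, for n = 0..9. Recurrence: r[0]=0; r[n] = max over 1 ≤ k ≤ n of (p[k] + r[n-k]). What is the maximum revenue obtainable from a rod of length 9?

   n    0    1    2    3    4    5    6    7    8    9
r[n]    0    4    8   12   16   20   24   28   32   36

36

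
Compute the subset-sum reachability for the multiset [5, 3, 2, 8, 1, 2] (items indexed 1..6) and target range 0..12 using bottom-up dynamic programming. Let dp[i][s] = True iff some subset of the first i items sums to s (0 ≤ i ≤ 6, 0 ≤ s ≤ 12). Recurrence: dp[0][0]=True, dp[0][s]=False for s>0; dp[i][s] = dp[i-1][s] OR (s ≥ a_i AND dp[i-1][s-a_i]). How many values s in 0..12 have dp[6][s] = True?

i\s   0   1   2   3   4   5   6   7   8   9  10  11  12
  0   T   F   F   F   F   F   F   F   F   F   F   F   F
  1   T   F   F   F   F   T   F   F   F   F   F   F   F
  2   T   F   F   T   F   T   F   F   T   F   F   F   F
  3   T   F   T   T   F   T   F   T   T   F   T   F   F
  4   T   F   T   T   F   T   F   T   T   F   T   T   F
  5   T   T   T   T   T   T   T   T   T   T   T   T   T
  6   T   T   T   T   T   T   T   T   T   T   T   T   T

13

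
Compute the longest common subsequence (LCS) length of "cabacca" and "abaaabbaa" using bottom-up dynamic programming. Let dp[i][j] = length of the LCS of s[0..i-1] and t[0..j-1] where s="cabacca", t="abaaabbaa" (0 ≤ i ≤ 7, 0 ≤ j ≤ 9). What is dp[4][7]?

3

   ''  a  b  a  a  a  b  b  a  a
''  0  0  0  0  0  0  0  0  0  0
 c  0  0  0  0  0  0  0  0  0  0
 a  0  1  1  1  1  1  1  1  1  1
 b  0  1  2  2  2  2  2  2  2  2
 a  0  1  2  3  3  3  3  3  3  3
 c  0  1  2  3  3  3  3  3  3  3
 c  0  1  2  3  3  3  3  3  3  3
 a  0  1  2  3  4  4  4  4  4  4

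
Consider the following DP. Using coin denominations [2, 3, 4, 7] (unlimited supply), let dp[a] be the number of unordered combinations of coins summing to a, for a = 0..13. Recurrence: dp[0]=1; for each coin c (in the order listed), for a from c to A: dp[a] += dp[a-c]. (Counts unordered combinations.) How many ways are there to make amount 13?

after  coin     0     1     2     3     4     5     6     7     8     9    10    11    12    13
          2     1     0     1     0     1     0     1     0     1     0     1     0     1     0
          3     1     0     1     1     1     1     2     1     2     2     2     2     3     2
          4     1     0     1     1     2     1     3     2     4     3     5     4     7     5
          7     1     0     1     1     2     1     3     3     4     4     6     6     8     8

8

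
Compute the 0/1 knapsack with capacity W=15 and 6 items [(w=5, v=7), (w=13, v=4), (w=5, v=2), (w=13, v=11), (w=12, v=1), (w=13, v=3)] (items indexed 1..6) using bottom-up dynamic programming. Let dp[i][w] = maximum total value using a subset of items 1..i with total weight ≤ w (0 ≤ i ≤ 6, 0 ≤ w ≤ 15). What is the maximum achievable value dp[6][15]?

11

i\w   0   1   2   3   4   5   6   7   8   9  10  11  12  13  14  15
  0   0   0   0   0   0   0   0   0   0   0   0   0   0   0   0   0
  1   0   0   0   0   0   7   7   7   7   7   7   7   7   7   7   7
  2   0   0   0   0   0   7   7   7   7   7   7   7   7   7   7   7
  3   0   0   0   0   0   7   7   7   7   7   9   9   9   9   9   9
  4   0   0   0   0   0   7   7   7   7   7   9   9   9  11  11  11
  5   0   0   0   0   0   7   7   7   7   7   9   9   9  11  11  11
  6   0   0   0   0   0   7   7   7   7   7   9   9   9  11  11  11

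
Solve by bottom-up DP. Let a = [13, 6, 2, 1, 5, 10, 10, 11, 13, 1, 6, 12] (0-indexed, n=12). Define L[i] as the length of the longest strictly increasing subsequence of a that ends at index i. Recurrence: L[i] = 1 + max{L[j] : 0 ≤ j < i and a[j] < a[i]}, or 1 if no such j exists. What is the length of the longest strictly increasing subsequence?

   i    0    1    2    3    4    5    6    7    8    9   10   11
a[i]   13    6    2    1    5   10   10   11   13    1    6   12
L[i]    1    1    1    1    2    3    3    4    5    1    3    5

5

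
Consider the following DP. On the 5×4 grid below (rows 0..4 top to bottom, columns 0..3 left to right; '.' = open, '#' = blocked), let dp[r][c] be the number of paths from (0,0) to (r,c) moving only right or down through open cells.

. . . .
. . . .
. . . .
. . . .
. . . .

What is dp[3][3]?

20

r\c   0   1   2   3
  0   1   1   1   1
  1   1   2   3   4
  2   1   3   6  10
  3   1   4  10  20
  4   1   5  15  35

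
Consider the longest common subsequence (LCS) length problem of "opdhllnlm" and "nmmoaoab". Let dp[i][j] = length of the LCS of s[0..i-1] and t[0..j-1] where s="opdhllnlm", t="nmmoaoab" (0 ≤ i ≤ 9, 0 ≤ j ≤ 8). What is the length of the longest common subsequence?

   ''  n  m  m  o  a  o  a  b
''  0  0  0  0  0  0  0  0  0
 o  0  0  0  0  1  1  1  1  1
 p  0  0  0  0  1  1  1  1  1
 d  0  0  0  0  1  1  1  1  1
 h  0  0  0  0  1  1  1  1  1
 l  0  0  0  0  1  1  1  1  1
 l  0  0  0  0  1  1  1  1  1
 n  0  1  1  1  1  1  1  1  1
 l  0  1  1  1  1  1  1  1  1
 m  0  1  2  2  2  2  2  2  2

2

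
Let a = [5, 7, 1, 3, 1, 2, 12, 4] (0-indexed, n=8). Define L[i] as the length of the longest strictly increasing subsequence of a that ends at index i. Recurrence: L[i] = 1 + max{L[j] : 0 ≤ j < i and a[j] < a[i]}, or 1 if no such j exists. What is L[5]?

   i    0    1    2    3    4    5    6    7
a[i]    5    7    1    3    1    2   12    4
L[i]    1    2    1    2    1    2    3    3

2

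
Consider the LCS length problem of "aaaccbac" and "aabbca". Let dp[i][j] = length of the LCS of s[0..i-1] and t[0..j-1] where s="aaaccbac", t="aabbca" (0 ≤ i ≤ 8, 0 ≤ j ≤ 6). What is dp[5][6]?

3

   ''  a  a  b  b  c  a
''  0  0  0  0  0  0  0
 a  0  1  1  1  1  1  1
 a  0  1  2  2  2  2  2
 a  0  1  2  2  2  2  3
 c  0  1  2  2  2  3  3
 c  0  1  2  2  2  3  3
 b  0  1  2  3  3  3  3
 a  0  1  2  3  3  3  4
 c  0  1  2  3  3  4  4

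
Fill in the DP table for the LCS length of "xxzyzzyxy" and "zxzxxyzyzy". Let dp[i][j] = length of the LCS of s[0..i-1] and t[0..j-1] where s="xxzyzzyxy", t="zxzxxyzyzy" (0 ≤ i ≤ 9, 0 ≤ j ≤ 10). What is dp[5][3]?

   ''  z  x  z  x  x  y  z  y  z  y
''  0  0  0  0  0  0  0  0  0  0  0
 x  0  0  1  1  1  1  1  1  1  1  1
 x  0  0  1  1  2  2  2  2  2  2  2
 z  0  1  1  2  2  2  2  3  3  3  3
 y  0  1  1  2  2  2  3  3  4  4  4
 z  0  1  1  2  2  2  3  4  4  5  5
 z  0  1  1  2  2  2  3  4  4  5  5
 y  0  1  1  2  2  2  3  4  5  5  6
 x  0  1  2  2  3  3  3  4  5  5  6
 y  0  1  2  2  3  3  4  4  5  5  6

2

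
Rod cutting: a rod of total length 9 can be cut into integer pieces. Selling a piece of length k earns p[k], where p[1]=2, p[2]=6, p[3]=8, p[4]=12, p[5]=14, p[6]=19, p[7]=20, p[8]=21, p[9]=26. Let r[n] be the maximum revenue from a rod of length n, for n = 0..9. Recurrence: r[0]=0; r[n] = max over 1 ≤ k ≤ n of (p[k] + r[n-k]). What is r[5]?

14

   n    0    1    2    3    4    5    6    7    8    9
r[n]    0    2    6    8   12   14   19   21   25   27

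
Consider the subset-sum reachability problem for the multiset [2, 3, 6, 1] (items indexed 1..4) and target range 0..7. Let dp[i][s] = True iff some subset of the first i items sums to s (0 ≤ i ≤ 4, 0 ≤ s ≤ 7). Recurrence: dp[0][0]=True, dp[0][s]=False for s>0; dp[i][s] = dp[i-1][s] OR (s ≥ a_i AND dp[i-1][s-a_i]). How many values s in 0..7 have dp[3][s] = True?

5

i\s   0   1   2   3   4   5   6   7
  0   T   F   F   F   F   F   F   F
  1   T   F   T   F   F   F   F   F
  2   T   F   T   T   F   T   F   F
  3   T   F   T   T   F   T   T   F
  4   T   T   T   T   T   T   T   T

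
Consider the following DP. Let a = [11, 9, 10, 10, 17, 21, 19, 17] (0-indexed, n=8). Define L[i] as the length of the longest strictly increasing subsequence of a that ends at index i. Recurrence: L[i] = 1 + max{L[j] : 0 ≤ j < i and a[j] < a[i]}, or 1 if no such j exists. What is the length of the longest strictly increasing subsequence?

   i    0    1    2    3    4    5    6    7
a[i]   11    9   10   10   17   21   19   17
L[i]    1    1    2    2    3    4    4    3

4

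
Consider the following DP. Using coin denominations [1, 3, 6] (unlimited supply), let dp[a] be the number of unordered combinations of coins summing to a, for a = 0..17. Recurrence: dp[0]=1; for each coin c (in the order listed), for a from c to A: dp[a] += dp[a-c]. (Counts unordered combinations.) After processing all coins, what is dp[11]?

6

after  coin     0     1     2     3     4     5     6     7     8     9    10    11    12    13    14    15    16    17
          1     1     1     1     1     1     1     1     1     1     1     1     1     1     1     1     1     1     1
          3     1     1     1     2     2     2     3     3     3     4     4     4     5     5     5     6     6     6
          6     1     1     1     2     2     2     4     4     4     6     6     6     9     9     9    12    12    12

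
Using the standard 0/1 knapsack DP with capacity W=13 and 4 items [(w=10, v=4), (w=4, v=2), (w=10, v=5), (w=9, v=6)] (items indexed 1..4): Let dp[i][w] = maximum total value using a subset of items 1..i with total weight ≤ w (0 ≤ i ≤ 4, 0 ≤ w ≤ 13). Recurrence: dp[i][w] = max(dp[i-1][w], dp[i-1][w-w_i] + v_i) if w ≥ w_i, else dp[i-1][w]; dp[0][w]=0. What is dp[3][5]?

2

i\w   0   1   2   3   4   5   6   7   8   9  10  11  12  13
  0   0   0   0   0   0   0   0   0   0   0   0   0   0   0
  1   0   0   0   0   0   0   0   0   0   0   4   4   4   4
  2   0   0   0   0   2   2   2   2   2   2   4   4   4   4
  3   0   0   0   0   2   2   2   2   2   2   5   5   5   5
  4   0   0   0   0   2   2   2   2   2   6   6   6   6   8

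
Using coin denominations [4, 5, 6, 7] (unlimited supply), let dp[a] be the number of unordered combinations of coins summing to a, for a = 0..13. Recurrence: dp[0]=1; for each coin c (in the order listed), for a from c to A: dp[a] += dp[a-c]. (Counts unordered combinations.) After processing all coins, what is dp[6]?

1

after  coin     0     1     2     3     4     5     6     7     8     9    10    11    12    13
          4     1     0     0     0     1     0     0     0     1     0     0     0     1     0
          5     1     0     0     0     1     1     0     0     1     1     1     0     1     1
          6     1     0     0     0     1     1     1     0     1     1     2     1     2     1
          7     1     0     0     0     1     1     1     1     1     1     2     2     3     2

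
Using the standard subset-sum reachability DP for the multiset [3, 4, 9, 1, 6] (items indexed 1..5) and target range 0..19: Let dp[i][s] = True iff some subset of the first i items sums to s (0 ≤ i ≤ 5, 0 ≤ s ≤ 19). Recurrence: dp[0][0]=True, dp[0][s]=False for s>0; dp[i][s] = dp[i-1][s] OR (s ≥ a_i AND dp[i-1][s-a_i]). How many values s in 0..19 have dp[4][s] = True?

14

i\s   0   1   2   3   4   5   6   7   8   9  10  11  12  13  14  15  16  17  18  19
  0   T   F   F   F   F   F   F   F   F   F   F   F   F   F   F   F   F   F   F   F
  1   T   F   F   T   F   F   F   F   F   F   F   F   F   F   F   F   F   F   F   F
  2   T   F   F   T   T   F   F   T   F   F   F   F   F   F   F   F   F   F   F   F
  3   T   F   F   T   T   F   F   T   F   T   F   F   T   T   F   F   T   F   F   F
  4   T   T   F   T   T   T   F   T   T   T   T   F   T   T   T   F   T   T   F   F
  5   T   T   F   T   T   T   T   T   T   T   T   T   T   T   T   T   T   T   T   T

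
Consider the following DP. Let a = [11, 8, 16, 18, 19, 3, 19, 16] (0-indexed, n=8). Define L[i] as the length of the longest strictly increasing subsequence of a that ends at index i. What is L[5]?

   i    0    1    2    3    4    5    6    7
a[i]   11    8   16   18   19    3   19   16
L[i]    1    1    2    3    4    1    4    2

1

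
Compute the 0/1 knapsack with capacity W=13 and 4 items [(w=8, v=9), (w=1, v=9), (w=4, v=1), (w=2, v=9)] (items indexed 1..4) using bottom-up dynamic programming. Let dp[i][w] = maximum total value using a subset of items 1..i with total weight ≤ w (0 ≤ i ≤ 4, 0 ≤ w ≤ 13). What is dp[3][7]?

i\w   0   1   2   3   4   5   6   7   8   9  10  11  12  13
  0   0   0   0   0   0   0   0   0   0   0   0   0   0   0
  1   0   0   0   0   0   0   0   0   9   9   9   9   9   9
  2   0   9   9   9   9   9   9   9   9  18  18  18  18  18
  3   0   9   9   9   9  10  10  10  10  18  18  18  18  19
  4   0   9   9  18  18  18  18  19  19  19  19  27  27  27

10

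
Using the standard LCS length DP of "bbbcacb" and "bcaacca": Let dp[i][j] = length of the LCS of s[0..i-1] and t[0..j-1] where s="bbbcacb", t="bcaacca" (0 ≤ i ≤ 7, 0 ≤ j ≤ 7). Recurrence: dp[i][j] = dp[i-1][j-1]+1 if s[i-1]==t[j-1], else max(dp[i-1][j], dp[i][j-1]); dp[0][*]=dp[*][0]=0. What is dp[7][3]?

   ''  b  c  a  a  c  c  a
''  0  0  0  0  0  0  0  0
 b  0  1  1  1  1  1  1  1
 b  0  1  1  1  1  1  1  1
 b  0  1  1  1  1  1  1  1
 c  0  1  2  2  2  2  2  2
 a  0  1  2  3  3  3  3  3
 c  0  1  2  3  3  4  4  4
 b  0  1  2  3  3  4  4  4

3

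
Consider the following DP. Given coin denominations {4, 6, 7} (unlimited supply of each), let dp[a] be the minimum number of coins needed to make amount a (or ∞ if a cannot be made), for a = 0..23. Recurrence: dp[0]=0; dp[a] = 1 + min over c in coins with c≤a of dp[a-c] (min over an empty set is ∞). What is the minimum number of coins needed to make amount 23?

 a  0  1  2  3  4  5  6  7  8  9 10 11 12 13 14 15 16 17 18 19 20 21 22 23
dp  0  -  -  -  1  -  1  1  2  -  2  2  2  2  2  3  3  3  3  3  3  3  4  4
(- denotes ∞ / unreachable)

4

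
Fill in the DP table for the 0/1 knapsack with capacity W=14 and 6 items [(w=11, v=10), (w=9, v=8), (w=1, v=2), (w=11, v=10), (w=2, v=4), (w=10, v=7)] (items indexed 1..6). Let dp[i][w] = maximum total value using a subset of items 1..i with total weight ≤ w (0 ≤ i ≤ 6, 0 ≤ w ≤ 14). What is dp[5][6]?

i\w   0   1   2   3   4   5   6   7   8   9  10  11  12  13  14
  0   0   0   0   0   0   0   0   0   0   0   0   0   0   0   0
  1   0   0   0   0   0   0   0   0   0   0   0  10  10  10  10
  2   0   0   0   0   0   0   0   0   0   8   8  10  10  10  10
  3   0   2   2   2   2   2   2   2   2   8  10  10  12  12  12
  4   0   2   2   2   2   2   2   2   2   8  10  10  12  12  12
  5   0   2   4   6   6   6   6   6   6   8  10  12  14  14  16
  6   0   2   4   6   6   6   6   6   6   8  10  12  14  14  16

6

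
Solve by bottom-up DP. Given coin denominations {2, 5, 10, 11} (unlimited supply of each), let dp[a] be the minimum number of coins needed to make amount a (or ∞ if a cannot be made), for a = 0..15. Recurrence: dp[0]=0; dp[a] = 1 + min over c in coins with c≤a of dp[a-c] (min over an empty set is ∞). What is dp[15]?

2

 a  0  1  2  3  4  5  6  7  8  9 10 11 12 13 14 15
dp  0  -  1  -  2  1  3  2  4  3  1  1  2  2  3  2
(- denotes ∞ / unreachable)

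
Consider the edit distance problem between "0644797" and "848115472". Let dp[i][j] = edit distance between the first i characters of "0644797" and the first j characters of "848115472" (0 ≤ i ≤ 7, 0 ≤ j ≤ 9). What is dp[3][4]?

4

   ''  8  4  8  1  1  5  4  7  2
''  0  1  2  3  4  5  6  7  8  9
 0  1  1  2  3  4  5  6  7  8  9
 6  2  2  2  3  4  5  6  7  8  9
 4  3  3  2  3  4  5  6  6  7  8
 4  4  4  3  3  4  5  6  6  7  8
 7  5  5  4  4  4  5  6  7  6  7
 9  6  6  5  5  5  5  6  7  7  7
 7  7  7  6  6  6  6  6  7  7  8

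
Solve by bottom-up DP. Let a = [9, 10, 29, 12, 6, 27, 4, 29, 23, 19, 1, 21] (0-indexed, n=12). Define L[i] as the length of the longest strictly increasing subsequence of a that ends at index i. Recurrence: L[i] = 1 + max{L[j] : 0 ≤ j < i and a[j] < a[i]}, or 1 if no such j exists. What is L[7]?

5

   i    0    1    2    3    4    5    6    7    8    9   10   11
a[i]    9   10   29   12    6   27    4   29   23   19    1   21
L[i]    1    2    3    3    1    4    1    5    4    4    1    5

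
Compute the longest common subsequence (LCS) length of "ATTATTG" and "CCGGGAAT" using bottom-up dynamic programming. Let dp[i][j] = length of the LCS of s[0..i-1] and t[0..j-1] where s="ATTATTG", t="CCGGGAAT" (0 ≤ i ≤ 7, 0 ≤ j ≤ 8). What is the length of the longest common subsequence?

3

   ''  C  C  G  G  G  A  A  T
''  0  0  0  0  0  0  0  0  0
 A  0  0  0  0  0  0  1  1  1
 T  0  0  0  0  0  0  1  1  2
 T  0  0  0  0  0  0  1  1  2
 A  0  0  0  0  0  0  1  2  2
 T  0  0  0  0  0  0  1  2  3
 T  0  0  0  0  0  0  1  2  3
 G  0  0  0  1  1  1  1  2  3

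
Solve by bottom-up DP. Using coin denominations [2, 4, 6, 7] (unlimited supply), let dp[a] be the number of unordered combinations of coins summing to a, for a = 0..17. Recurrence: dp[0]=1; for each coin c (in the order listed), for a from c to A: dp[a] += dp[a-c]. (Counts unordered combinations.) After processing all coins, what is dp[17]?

5

after  coin     0     1     2     3     4     5     6     7     8     9    10    11    12    13    14    15    16    17
          2     1     0     1     0     1     0     1     0     1     0     1     0     1     0     1     0     1     0
          4     1     0     1     0     2     0     2     0     3     0     3     0     4     0     4     0     5     0
          6     1     0     1     0     2     0     3     0     4     0     5     0     7     0     8     0    10     0
          7     1     0     1     0     2     0     3     1     4     1     5     2     7     3     9     4    11     5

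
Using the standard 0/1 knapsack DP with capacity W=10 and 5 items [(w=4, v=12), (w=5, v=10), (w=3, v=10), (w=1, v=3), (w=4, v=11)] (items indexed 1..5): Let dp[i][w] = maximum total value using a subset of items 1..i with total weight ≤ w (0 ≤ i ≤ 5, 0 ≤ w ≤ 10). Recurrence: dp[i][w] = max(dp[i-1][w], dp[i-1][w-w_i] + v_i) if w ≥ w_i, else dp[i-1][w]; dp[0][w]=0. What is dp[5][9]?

i\w   0   1   2   3   4   5   6   7   8   9  10
  0   0   0   0   0   0   0   0   0   0   0   0
  1   0   0   0   0  12  12  12  12  12  12  12
  2   0   0   0   0  12  12  12  12  12  22  22
  3   0   0   0  10  12  12  12  22  22  22  22
  4   0   3   3  10  13  15  15  22  25  25  25
  5   0   3   3  10  13  15  15  22  25  26  26

26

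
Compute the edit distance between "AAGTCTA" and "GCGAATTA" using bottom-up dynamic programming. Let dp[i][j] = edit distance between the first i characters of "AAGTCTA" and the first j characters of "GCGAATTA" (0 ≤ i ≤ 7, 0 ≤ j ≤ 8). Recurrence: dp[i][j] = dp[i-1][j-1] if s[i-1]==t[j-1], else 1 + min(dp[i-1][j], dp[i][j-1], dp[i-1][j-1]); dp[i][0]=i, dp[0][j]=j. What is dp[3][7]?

5

   ''  G  C  G  A  A  T  T  A
''  0  1  2  3  4  5  6  7  8
 A  1  1  2  3  3  4  5  6  7
 A  2  2  2  3  3  3  4  5  6
 G  3  2  3  2  3  4  4  5  6
 T  4  3  3  3  3  4  4  4  5
 C  5  4  3  4  4  4  5  5  5
 T  6  5  4  4  5  5  4  5  6
 A  7  6  5  5  4  5  5  5  5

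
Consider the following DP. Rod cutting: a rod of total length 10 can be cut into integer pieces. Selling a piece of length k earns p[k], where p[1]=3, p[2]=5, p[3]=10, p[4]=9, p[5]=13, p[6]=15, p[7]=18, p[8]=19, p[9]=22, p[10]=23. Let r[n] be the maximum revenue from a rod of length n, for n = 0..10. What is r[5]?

   n    0    1    2    3    4    5    6    7    8    9   10
r[n]    0    3    6   10   13   16   20   23   26   30   33

16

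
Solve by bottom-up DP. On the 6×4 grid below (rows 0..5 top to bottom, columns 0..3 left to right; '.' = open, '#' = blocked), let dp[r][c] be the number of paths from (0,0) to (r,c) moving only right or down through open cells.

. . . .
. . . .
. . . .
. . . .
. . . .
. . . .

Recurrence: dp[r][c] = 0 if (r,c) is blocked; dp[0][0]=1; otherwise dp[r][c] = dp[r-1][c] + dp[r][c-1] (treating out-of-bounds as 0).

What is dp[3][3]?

r\c   0   1   2   3
  0   1   1   1   1
  1   1   2   3   4
  2   1   3   6  10
  3   1   4  10  20
  4   1   5  15  35
  5   1   6  21  56

20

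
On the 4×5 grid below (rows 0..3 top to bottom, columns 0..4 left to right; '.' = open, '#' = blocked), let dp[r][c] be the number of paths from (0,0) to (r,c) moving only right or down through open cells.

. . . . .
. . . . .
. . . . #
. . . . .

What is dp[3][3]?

r\c   0   1   2   3   4
  0   1   1   1   1   1
  1   1   2   3   4   5
  2   1   3   6  10   0
  3   1   4  10  20  20

20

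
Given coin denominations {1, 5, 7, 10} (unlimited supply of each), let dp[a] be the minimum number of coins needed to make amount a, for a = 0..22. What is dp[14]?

2

 a  0  1  2  3  4  5  6  7  8  9 10 11 12 13 14 15 16 17 18 19 20 21 22
dp  0  1  2  3  4  1  2  1  2  3  1  2  2  3  2  2  3  2  3  3  2  3  3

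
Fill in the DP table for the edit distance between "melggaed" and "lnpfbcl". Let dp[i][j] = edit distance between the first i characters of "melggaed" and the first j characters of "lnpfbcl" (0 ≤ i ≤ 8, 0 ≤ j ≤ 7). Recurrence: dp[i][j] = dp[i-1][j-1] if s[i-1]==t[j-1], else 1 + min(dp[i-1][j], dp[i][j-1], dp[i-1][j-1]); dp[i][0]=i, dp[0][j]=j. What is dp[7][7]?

   ''  l  n  p  f  b  c  l
''  0  1  2  3  4  5  6  7
 m  1  1  2  3  4  5  6  7
 e  2  2  2  3  4  5  6  7
 l  3  2  3  3  4  5  6  6
 g  4  3  3  4  4  5  6  7
 g  5  4  4  4  5  5  6  7
 a  6  5  5  5  5  6  6  7
 e  7  6  6  6  6  6  7  7
 d  8  7  7  7  7  7  7  8

7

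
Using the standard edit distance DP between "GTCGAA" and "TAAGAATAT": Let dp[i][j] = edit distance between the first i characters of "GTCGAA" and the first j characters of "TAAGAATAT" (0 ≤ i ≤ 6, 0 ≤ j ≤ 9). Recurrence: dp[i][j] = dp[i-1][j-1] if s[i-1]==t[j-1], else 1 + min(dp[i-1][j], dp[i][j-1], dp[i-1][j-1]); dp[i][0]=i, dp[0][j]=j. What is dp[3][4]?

   ''  T  A  A  G  A  A  T  A  T
''  0  1  2  3  4  5  6  7  8  9
 G  1  1  2  3  3  4  5  6  7  8
 T  2  1  2  3  4  4  5  5  6  7
 C  3  2  2  3  4  5  5  6  6  7
 G  4  3  3  3  3  4  5  6  7  7
 A  5  4  3  3  4  3  4  5  6  7
 A  6  5  4  3  4  4  3  4  5  6

4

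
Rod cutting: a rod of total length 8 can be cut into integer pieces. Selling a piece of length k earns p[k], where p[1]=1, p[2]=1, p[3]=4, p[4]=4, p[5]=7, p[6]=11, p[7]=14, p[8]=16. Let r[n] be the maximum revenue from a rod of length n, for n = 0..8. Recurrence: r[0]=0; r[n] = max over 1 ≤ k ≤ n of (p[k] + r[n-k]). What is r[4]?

5

   n    0    1    2    3    4    5    6    7    8
r[n]    0    1    2    4    5    7   11   14   16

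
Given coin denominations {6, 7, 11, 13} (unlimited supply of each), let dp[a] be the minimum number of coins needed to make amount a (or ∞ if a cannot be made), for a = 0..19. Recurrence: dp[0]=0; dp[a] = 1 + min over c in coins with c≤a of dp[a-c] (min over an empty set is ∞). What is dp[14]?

2

 a  0  1  2  3  4  5  6  7  8  9 10 11 12 13 14 15 16 17 18 19
dp  0  -  -  -  -  -  1  1  -  -  -  1  2  1  2  -  -  2  2  2
(- denotes ∞ / unreachable)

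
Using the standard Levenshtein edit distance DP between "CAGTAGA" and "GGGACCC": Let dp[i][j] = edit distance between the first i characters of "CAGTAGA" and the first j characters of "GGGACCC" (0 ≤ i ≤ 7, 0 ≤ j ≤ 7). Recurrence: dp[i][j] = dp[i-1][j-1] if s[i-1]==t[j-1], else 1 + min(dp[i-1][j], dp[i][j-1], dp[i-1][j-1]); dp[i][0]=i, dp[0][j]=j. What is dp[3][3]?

2

   ''  G  G  G  A  C  C  C
''  0  1  2  3  4  5  6  7
 C  1  1  2  3  4  4  5  6
 A  2  2  2  3  3  4  5  6
 G  3  2  2  2  3  4  5  6
 T  4  3  3  3  3  4  5  6
 A  5  4  4  4  3  4  5  6
 G  6  5  4  4  4  4  5  6
 A  7  6  5  5  4  5  5  6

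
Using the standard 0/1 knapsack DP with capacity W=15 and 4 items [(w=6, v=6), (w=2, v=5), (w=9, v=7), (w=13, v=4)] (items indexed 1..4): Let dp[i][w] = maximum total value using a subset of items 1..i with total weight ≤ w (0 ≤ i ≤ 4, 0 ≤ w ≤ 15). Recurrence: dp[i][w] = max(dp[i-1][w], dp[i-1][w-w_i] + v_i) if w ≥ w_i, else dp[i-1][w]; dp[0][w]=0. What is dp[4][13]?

12

i\w   0   1   2   3   4   5   6   7   8   9  10  11  12  13  14  15
  0   0   0   0   0   0   0   0   0   0   0   0   0   0   0   0   0
  1   0   0   0   0   0   0   6   6   6   6   6   6   6   6   6   6
  2   0   0   5   5   5   5   6   6  11  11  11  11  11  11  11  11
  3   0   0   5   5   5   5   6   6  11  11  11  12  12  12  12  13
  4   0   0   5   5   5   5   6   6  11  11  11  12  12  12  12  13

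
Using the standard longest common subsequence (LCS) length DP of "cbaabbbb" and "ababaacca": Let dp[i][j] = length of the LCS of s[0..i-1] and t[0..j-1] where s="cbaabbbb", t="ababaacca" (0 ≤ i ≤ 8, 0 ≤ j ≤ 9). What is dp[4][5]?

   ''  a  b  a  b  a  a  c  c  a
''  0  0  0  0  0  0  0  0  0  0
 c  0  0  0  0  0  0  0  1  1  1
 b  0  0  1  1  1  1  1  1  1  1
 a  0  1  1  2  2  2  2  2  2  2
 a  0  1  1  2  2  3  3  3  3  3
 b  0  1  2  2  3  3  3  3  3  3
 b  0  1  2  2  3  3  3  3  3  3
 b  0  1  2  2  3  3  3  3  3  3
 b  0  1  2  2  3  3  3  3  3  3

3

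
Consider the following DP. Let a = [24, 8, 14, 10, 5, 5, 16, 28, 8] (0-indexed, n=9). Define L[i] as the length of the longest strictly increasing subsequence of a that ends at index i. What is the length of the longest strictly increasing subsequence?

   i    0    1    2    3    4    5    6    7    8
a[i]   24    8   14   10    5    5   16   28    8
L[i]    1    1    2    2    1    1    3    4    2

4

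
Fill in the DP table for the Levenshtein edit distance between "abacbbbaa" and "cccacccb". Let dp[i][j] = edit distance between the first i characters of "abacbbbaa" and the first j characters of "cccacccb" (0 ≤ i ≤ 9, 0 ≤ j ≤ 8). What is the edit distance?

7

   ''  c  c  c  a  c  c  c  b
''  0  1  2  3  4  5  6  7  8
 a  1  1  2  3  3  4  5  6  7
 b  2  2  2  3  4  4  5  6  6
 a  3  3  3  3  3  4  5  6  7
 c  4  3  3  3  4  3  4  5  6
 b  5  4  4  4  4  4  4  5  5
 b  6  5  5  5  5  5  5  5  5
 b  7  6  6  6  6  6  6  6  5
 a  8  7  7  7  6  7  7  7  6
 a  9  8  8  8  7  7  8  8  7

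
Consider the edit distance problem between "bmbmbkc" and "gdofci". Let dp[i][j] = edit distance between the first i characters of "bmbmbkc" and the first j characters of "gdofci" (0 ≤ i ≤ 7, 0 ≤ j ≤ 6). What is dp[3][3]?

   ''  g  d  o  f  c  i
''  0  1  2  3  4  5  6
 b  1  1  2  3  4  5  6
 m  2  2  2  3  4  5  6
 b  3  3  3  3  4  5  6
 m  4  4  4  4  4  5  6
 b  5  5  5  5  5  5  6
 k  6  6  6  6  6  6  6
 c  7  7  7  7  7  6  7

3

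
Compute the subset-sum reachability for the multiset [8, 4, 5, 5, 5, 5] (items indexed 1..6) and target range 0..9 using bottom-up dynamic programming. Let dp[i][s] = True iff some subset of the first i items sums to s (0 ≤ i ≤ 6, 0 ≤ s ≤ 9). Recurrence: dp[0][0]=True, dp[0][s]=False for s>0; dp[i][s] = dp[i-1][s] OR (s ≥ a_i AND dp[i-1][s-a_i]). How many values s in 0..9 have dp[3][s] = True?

5

i\s   0   1   2   3   4   5   6   7   8   9
  0   T   F   F   F   F   F   F   F   F   F
  1   T   F   F   F   F   F   F   F   T   F
  2   T   F   F   F   T   F   F   F   T   F
  3   T   F   F   F   T   T   F   F   T   T
  4   T   F   F   F   T   T   F   F   T   T
  5   T   F   F   F   T   T   F   F   T   T
  6   T   F   F   F   T   T   F   F   T   T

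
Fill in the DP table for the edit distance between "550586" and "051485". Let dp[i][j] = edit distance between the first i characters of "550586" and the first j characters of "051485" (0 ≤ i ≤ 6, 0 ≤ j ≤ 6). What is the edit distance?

   ''  0  5  1  4  8  5
''  0  1  2  3  4  5  6
 5  1  1  1  2  3  4  5
 5  2  2  1  2  3  4  4
 0  3  2  2  2  3  4  5
 5  4  3  2  3  3  4  4
 8  5  4  3  3  4  3  4
 6  6  5  4  4  4  4  4

4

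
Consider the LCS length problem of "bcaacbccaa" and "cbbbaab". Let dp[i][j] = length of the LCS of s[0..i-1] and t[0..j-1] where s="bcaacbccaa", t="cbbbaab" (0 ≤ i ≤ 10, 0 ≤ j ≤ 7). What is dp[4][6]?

3

   ''  c  b  b  b  a  a  b
''  0  0  0  0  0  0  0  0
 b  0  0  1  1  1  1  1  1
 c  0  1  1  1  1  1  1  1
 a  0  1  1  1  1  2  2  2
 a  0  1  1  1  1  2  3  3
 c  0  1  1  1  1  2  3  3
 b  0  1  2  2  2  2  3  4
 c  0  1  2  2  2  2  3  4
 c  0  1  2  2  2  2  3  4
 a  0  1  2  2  2  3  3  4
 a  0  1  2  2  2  3  4  4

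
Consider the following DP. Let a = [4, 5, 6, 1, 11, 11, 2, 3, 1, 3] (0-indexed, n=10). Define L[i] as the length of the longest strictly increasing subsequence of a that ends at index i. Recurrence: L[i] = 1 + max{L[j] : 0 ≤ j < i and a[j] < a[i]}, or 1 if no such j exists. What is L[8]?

1

   i    0    1    2    3    4    5    6    7    8    9
a[i]    4    5    6    1   11   11    2    3    1    3
L[i]    1    2    3    1    4    4    2    3    1    3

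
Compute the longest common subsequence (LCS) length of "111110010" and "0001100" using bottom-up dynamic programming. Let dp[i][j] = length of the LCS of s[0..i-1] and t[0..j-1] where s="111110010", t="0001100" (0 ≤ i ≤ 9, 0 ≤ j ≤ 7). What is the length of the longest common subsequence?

   ''  0  0  0  1  1  0  0
''  0  0  0  0  0  0  0  0
 1  0  0  0  0  1  1  1  1
 1  0  0  0  0  1  2  2  2
 1  0  0  0  0  1  2  2  2
 1  0  0  0  0  1  2  2  2
 1  0  0  0  0  1  2  2  2
 0  0  1  1  1  1  2  3  3
 0  0  1  2  2  2  2  3  4
 1  0  1  2  2  3  3  3  4
 0  0  1  2  3  3  3  4  4

4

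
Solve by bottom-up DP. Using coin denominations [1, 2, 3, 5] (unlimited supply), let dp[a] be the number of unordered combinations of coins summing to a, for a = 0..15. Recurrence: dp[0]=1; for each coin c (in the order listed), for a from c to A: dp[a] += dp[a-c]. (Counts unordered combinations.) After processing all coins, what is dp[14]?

after  coin     0     1     2     3     4     5     6     7     8     9    10    11    12    13    14    15
          1     1     1     1     1     1     1     1     1     1     1     1     1     1     1     1     1
          2     1     1     2     2     3     3     4     4     5     5     6     6     7     7     8     8
          3     1     1     2     3     4     5     7     8    10    12    14    16    19    21    24    27
          5     1     1     2     3     4     6     8    10    13    16    20    24    29    34    40    47

40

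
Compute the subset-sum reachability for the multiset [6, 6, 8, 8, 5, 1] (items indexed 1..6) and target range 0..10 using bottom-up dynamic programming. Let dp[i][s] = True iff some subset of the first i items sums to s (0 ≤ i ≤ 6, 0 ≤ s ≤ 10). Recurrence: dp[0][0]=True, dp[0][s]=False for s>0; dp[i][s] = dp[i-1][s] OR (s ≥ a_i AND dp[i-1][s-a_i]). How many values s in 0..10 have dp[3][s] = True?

i\s   0   1   2   3   4   5   6   7   8   9  10
  0   T   F   F   F   F   F   F   F   F   F   F
  1   T   F   F   F   F   F   T   F   F   F   F
  2   T   F   F   F   F   F   T   F   F   F   F
  3   T   F   F   F   F   F   T   F   T   F   F
  4   T   F   F   F   F   F   T   F   T   F   F
  5   T   F   F   F   F   T   T   F   T   F   F
  6   T   T   F   F   F   T   T   T   T   T   F

3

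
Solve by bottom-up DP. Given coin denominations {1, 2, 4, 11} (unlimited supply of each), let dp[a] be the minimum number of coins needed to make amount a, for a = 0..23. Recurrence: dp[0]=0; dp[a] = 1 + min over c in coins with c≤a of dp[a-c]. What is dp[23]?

3

 a  0  1  2  3  4  5  6  7  8  9 10 11 12 13 14 15 16 17 18 19 20 21 22 23
dp  0  1  1  2  1  2  2  3  2  3  3  1  2  2  3  2  3  3  4  3  4  4  2  3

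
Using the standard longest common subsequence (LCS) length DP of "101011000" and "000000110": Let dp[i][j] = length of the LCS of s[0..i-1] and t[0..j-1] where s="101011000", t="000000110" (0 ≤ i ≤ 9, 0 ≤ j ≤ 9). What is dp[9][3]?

   ''  0  0  0  0  0  0  1  1  0
''  0  0  0  0  0  0  0  0  0  0
 1  0  0  0  0  0  0  0  1  1  1
 0  0  1  1  1  1  1  1  1  1  2
 1  0  1  1  1  1  1  1  2  2  2
 0  0  1  2  2  2  2  2  2  2  3
 1  0  1  2  2  2  2  2  3  3  3
 1  0  1  2  2  2  2  2  3  4  4
 0  0  1  2  3  3  3  3  3  4  5
 0  0  1  2  3  4  4  4  4  4  5
 0  0  1  2  3  4  5  5  5  5  5

3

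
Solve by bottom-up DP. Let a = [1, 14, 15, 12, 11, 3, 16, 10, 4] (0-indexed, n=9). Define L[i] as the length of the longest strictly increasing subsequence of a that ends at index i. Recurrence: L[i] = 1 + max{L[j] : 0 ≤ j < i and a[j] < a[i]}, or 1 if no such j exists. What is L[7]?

   i    0    1    2    3    4    5    6    7    8
a[i]    1   14   15   12   11    3   16   10    4
L[i]    1    2    3    2    2    2    4    3    3

3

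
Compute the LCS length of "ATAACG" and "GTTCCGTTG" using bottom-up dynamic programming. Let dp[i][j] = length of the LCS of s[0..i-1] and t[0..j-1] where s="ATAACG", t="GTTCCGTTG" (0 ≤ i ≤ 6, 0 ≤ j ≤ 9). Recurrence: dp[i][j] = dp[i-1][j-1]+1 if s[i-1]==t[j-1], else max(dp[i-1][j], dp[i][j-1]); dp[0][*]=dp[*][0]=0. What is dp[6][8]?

3

   ''  G  T  T  C  C  G  T  T  G
''  0  0  0  0  0  0  0  0  0  0
 A  0  0  0  0  0  0  0  0  0  0
 T  0  0  1  1  1  1  1  1  1  1
 A  0  0  1  1  1  1  1  1  1  1
 A  0  0  1  1  1  1  1  1  1  1
 C  0  0  1  1  2  2  2  2  2  2
 G  0  1  1  1  2  2  3  3  3  3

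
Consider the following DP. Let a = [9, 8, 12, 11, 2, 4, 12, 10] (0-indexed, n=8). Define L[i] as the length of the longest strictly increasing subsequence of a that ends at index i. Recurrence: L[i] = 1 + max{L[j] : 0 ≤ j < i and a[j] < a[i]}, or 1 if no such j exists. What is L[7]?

   i    0    1    2    3    4    5    6    7
a[i]    9    8   12   11    2    4   12   10
L[i]    1    1    2    2    1    2    3    3

3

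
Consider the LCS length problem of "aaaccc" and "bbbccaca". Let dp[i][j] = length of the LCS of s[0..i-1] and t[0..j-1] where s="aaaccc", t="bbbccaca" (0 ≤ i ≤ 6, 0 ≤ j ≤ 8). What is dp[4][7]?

   ''  b  b  b  c  c  a  c  a
''  0  0  0  0  0  0  0  0  0
 a  0  0  0  0  0  0  1  1  1
 a  0  0  0  0  0  0  1  1  2
 a  0  0  0  0  0  0  1  1  2
 c  0  0  0  0  1  1  1  2  2
 c  0  0  0  0  1  2  2  2  2
 c  0  0  0  0  1  2  2  3  3

2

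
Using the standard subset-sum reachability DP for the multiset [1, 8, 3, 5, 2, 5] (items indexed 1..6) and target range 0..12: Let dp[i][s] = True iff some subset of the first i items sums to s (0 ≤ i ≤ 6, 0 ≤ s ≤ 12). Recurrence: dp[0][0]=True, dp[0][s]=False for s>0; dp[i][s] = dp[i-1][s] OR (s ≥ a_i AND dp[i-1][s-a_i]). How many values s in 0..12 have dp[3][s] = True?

8

i\s   0   1   2   3   4   5   6   7   8   9  10  11  12
  0   T   F   F   F   F   F   F   F   F   F   F   F   F
  1   T   T   F   F   F   F   F   F   F   F   F   F   F
  2   T   T   F   F   F   F   F   F   T   T   F   F   F
  3   T   T   F   T   T   F   F   F   T   T   F   T   T
  4   T   T   F   T   T   T   T   F   T   T   F   T   T
  5   T   T   T   T   T   T   T   T   T   T   T   T   T
  6   T   T   T   T   T   T   T   T   T   T   T   T   T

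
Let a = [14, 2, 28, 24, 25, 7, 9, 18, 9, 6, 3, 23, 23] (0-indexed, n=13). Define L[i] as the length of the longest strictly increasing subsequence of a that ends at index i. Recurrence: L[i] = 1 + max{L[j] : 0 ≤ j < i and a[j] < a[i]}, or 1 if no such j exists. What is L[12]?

5

   i    0    1    2    3    4    5    6    7    8    9   10   11   12
a[i]   14    2   28   24   25    7    9   18    9    6    3   23   23
L[i]    1    1    2    2    3    2    3    4    3    2    2    5    5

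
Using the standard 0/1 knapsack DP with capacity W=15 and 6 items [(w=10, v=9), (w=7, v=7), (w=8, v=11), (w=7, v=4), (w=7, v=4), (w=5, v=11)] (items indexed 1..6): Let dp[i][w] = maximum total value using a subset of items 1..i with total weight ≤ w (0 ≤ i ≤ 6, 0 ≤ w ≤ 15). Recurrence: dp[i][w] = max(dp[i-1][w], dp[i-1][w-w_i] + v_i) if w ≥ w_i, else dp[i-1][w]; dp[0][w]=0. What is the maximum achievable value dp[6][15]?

22

i\w   0   1   2   3   4   5   6   7   8   9  10  11  12  13  14  15
  0   0   0   0   0   0   0   0   0   0   0   0   0   0   0   0   0
  1   0   0   0   0   0   0   0   0   0   0   9   9   9   9   9   9
  2   0   0   0   0   0   0   0   7   7   7   9   9   9   9   9   9
  3   0   0   0   0   0   0   0   7  11  11  11  11  11  11  11  18
  4   0   0   0   0   0   0   0   7  11  11  11  11  11  11  11  18
  5   0   0   0   0   0   0   0   7  11  11  11  11  11  11  11  18
  6   0   0   0   0   0  11  11  11  11  11  11  11  18  22  22  22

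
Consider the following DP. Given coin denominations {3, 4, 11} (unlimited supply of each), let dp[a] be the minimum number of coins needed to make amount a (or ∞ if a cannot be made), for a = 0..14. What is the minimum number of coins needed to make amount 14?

2

 a  0  1  2  3  4  5  6  7  8  9 10 11 12 13 14
dp  0  -  -  1  1  -  2  2  2  3  3  1  3  4  2
(- denotes ∞ / unreachable)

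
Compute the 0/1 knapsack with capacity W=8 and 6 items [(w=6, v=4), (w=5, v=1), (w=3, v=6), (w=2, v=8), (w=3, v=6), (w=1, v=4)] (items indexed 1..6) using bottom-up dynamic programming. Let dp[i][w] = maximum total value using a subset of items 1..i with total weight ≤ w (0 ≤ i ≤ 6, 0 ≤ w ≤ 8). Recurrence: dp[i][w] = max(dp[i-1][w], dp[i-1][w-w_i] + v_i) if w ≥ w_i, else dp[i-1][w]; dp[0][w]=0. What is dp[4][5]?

14

i\w   0   1   2   3   4   5   6   7   8
  0   0   0   0   0   0   0   0   0   0
  1   0   0   0   0   0   0   4   4   4
  2   0   0   0   0   0   1   4   4   4
  3   0   0   0   6   6   6   6   6   7
  4   0   0   8   8   8  14  14  14  14
  5   0   0   8   8   8  14  14  14  20
  6   0   4   8  12  12  14  18  18  20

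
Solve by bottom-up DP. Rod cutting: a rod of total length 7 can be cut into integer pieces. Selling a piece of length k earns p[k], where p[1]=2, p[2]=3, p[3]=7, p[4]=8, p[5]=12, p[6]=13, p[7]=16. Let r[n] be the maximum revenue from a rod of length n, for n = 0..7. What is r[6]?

   n    0    1    2    3    4    5    6    7
r[n]    0    2    4    7    9   12   14   16

14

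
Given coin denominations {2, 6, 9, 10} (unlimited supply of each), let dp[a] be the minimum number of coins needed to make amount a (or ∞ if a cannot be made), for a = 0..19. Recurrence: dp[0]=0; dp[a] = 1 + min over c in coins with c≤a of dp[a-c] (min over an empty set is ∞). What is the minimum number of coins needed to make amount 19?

2

 a  0  1  2  3  4  5  6  7  8  9 10 11 12 13 14 15 16 17 18 19
dp  0  -  1  -  2  -  1  -  2  1  1  2  2  3  3  2  2  3  2  2
(- denotes ∞ / unreachable)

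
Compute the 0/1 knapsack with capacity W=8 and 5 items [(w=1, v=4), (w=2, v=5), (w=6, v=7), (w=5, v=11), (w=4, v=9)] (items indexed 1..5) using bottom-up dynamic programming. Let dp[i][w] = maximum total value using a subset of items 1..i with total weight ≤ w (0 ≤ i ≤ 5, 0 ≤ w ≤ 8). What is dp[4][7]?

16

i\w   0   1   2   3   4   5   6   7   8
  0   0   0   0   0   0   0   0   0   0
  1   0   4   4   4   4   4   4   4   4
  2   0   4   5   9   9   9   9   9   9
  3   0   4   5   9   9   9   9  11  12
  4   0   4   5   9   9  11  15  16  20
  5   0   4   5   9   9  13  15  18  20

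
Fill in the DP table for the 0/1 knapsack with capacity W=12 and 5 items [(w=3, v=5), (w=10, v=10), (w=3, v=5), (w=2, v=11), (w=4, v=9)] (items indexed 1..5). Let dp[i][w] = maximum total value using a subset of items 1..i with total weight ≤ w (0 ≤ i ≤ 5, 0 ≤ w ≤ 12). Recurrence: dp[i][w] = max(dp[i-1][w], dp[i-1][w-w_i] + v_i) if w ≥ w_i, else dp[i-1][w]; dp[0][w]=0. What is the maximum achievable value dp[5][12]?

i\w   0   1   2   3   4   5   6   7   8   9  10  11  12
  0   0   0   0   0   0   0   0   0   0   0   0   0   0
  1   0   0   0   5   5   5   5   5   5   5   5   5   5
  2   0   0   0   5   5   5   5   5   5   5  10  10  10
  3   0   0   0   5   5   5  10  10  10  10  10  10  10
  4   0   0  11  11  11  16  16  16  21  21  21  21  21
  5   0   0  11  11  11  16  20  20  21  25  25  25  30

30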